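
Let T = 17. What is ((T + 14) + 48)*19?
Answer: 1501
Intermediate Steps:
((T + 14) + 48)*19 = ((17 + 14) + 48)*19 = (31 + 48)*19 = 79*19 = 1501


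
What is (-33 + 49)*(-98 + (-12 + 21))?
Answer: -1424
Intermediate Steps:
(-33 + 49)*(-98 + (-12 + 21)) = 16*(-98 + 9) = 16*(-89) = -1424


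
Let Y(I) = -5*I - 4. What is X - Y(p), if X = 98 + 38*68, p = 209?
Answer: 3731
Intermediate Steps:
Y(I) = -4 - 5*I
X = 2682 (X = 98 + 2584 = 2682)
X - Y(p) = 2682 - (-4 - 5*209) = 2682 - (-4 - 1045) = 2682 - 1*(-1049) = 2682 + 1049 = 3731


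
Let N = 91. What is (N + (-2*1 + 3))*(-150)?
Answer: -13800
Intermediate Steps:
(N + (-2*1 + 3))*(-150) = (91 + (-2*1 + 3))*(-150) = (91 + (-2 + 3))*(-150) = (91 + 1)*(-150) = 92*(-150) = -13800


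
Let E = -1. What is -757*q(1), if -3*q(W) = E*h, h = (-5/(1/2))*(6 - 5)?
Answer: 7570/3 ≈ 2523.3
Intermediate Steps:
h = -10 (h = -5/½*1 = -5*2*1 = -10*1 = -10)
q(W) = -10/3 (q(W) = -(-1)*(-10)/3 = -⅓*10 = -10/3)
-757*q(1) = -757*(-10/3) = 7570/3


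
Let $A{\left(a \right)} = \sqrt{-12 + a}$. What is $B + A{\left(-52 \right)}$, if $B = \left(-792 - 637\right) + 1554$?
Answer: $125 + 8 i \approx 125.0 + 8.0 i$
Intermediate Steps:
$B = 125$ ($B = -1429 + 1554 = 125$)
$B + A{\left(-52 \right)} = 125 + \sqrt{-12 - 52} = 125 + \sqrt{-64} = 125 + 8 i$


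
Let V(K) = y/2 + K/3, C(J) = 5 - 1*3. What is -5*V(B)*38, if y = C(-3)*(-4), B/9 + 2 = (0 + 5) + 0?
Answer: -950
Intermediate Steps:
C(J) = 2 (C(J) = 5 - 3 = 2)
B = 27 (B = -18 + 9*((0 + 5) + 0) = -18 + 9*(5 + 0) = -18 + 9*5 = -18 + 45 = 27)
y = -8 (y = 2*(-4) = -8)
V(K) = -4 + K/3 (V(K) = -8/2 + K/3 = -8*½ + K*(⅓) = -4 + K/3)
-5*V(B)*38 = -5*(-4 + (⅓)*27)*38 = -5*(-4 + 9)*38 = -5*5*38 = -25*38 = -950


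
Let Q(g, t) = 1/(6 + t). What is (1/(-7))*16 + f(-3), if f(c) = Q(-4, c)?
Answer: -41/21 ≈ -1.9524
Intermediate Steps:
f(c) = 1/(6 + c)
(1/(-7))*16 + f(-3) = (1/(-7))*16 + 1/(6 - 3) = (1*(-⅐))*16 + 1/3 = -⅐*16 + ⅓ = -16/7 + ⅓ = -41/21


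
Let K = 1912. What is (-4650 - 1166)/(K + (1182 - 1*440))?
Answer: -2908/1327 ≈ -2.1914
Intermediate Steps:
(-4650 - 1166)/(K + (1182 - 1*440)) = (-4650 - 1166)/(1912 + (1182 - 1*440)) = -5816/(1912 + (1182 - 440)) = -5816/(1912 + 742) = -5816/2654 = -5816*1/2654 = -2908/1327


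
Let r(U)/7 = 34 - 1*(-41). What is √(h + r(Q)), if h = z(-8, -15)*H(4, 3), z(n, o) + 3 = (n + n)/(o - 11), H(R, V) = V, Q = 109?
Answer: 6*√2431/13 ≈ 22.756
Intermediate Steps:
z(n, o) = -3 + 2*n/(-11 + o) (z(n, o) = -3 + (n + n)/(o - 11) = -3 + (2*n)/(-11 + o) = -3 + 2*n/(-11 + o))
r(U) = 525 (r(U) = 7*(34 - 1*(-41)) = 7*(34 + 41) = 7*75 = 525)
h = -93/13 (h = ((33 - 3*(-15) + 2*(-8))/(-11 - 15))*3 = ((33 + 45 - 16)/(-26))*3 = -1/26*62*3 = -31/13*3 = -93/13 ≈ -7.1538)
√(h + r(Q)) = √(-93/13 + 525) = √(6732/13) = 6*√2431/13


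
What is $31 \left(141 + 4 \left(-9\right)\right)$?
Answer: $3255$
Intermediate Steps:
$31 \left(141 + 4 \left(-9\right)\right) = 31 \left(141 - 36\right) = 31 \cdot 105 = 3255$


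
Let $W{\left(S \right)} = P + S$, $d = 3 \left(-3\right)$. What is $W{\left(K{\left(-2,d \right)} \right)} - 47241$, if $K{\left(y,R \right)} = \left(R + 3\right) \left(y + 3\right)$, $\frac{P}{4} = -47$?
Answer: $-47435$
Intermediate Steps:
$P = -188$ ($P = 4 \left(-47\right) = -188$)
$d = -9$
$K{\left(y,R \right)} = \left(3 + R\right) \left(3 + y\right)$
$W{\left(S \right)} = -188 + S$
$W{\left(K{\left(-2,d \right)} \right)} - 47241 = \left(-188 + \left(9 + 3 \left(-9\right) + 3 \left(-2\right) - -18\right)\right) - 47241 = \left(-188 + \left(9 - 27 - 6 + 18\right)\right) - 47241 = \left(-188 - 6\right) - 47241 = -194 - 47241 = -47435$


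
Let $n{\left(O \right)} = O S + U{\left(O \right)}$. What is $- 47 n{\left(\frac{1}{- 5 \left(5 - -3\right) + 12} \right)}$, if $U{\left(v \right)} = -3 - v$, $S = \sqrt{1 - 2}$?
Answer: $\frac{3901}{28} + \frac{47 i}{28} \approx 139.32 + 1.6786 i$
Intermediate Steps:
$S = i$ ($S = \sqrt{-1} = i \approx 1.0 i$)
$n{\left(O \right)} = -3 - O + i O$ ($n{\left(O \right)} = O i - \left(3 + O\right) = i O - \left(3 + O\right) = -3 - O + i O$)
$- 47 n{\left(\frac{1}{- 5 \left(5 - -3\right) + 12} \right)} = - 47 \left(-3 - \frac{1}{- 5 \left(5 - -3\right) + 12} + \frac{i}{- 5 \left(5 - -3\right) + 12}\right) = - 47 \left(-3 - \frac{1}{- 5 \left(5 + 3\right) + 12} + \frac{i}{- 5 \left(5 + 3\right) + 12}\right) = - 47 \left(-3 - \frac{1}{\left(-5\right) 8 + 12} + \frac{i}{\left(-5\right) 8 + 12}\right) = - 47 \left(-3 - \frac{1}{-40 + 12} + \frac{i}{-40 + 12}\right) = - 47 \left(-3 - \frac{1}{-28} + \frac{i}{-28}\right) = - 47 \left(-3 - - \frac{1}{28} + i \left(- \frac{1}{28}\right)\right) = - 47 \left(-3 + \frac{1}{28} - \frac{i}{28}\right) = - 47 \left(- \frac{83}{28} - \frac{i}{28}\right) = \frac{3901}{28} + \frac{47 i}{28}$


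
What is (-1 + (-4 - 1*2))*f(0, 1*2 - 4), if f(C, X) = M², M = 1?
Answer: -7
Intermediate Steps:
f(C, X) = 1 (f(C, X) = 1² = 1)
(-1 + (-4 - 1*2))*f(0, 1*2 - 4) = (-1 + (-4 - 1*2))*1 = (-1 + (-4 - 2))*1 = (-1 - 6)*1 = -7*1 = -7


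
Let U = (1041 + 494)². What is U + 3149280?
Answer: 5505505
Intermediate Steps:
U = 2356225 (U = 1535² = 2356225)
U + 3149280 = 2356225 + 3149280 = 5505505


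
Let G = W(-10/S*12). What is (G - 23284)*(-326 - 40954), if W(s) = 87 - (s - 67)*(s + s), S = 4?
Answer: 1197821760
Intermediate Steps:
W(s) = 87 - 2*s*(-67 + s) (W(s) = 87 - (-67 + s)*2*s = 87 - 2*s*(-67 + s))
G = -5733 (G = 87 - 2*(-10/4*12)² + 134*(-10/4*12) = 87 - 2*(-10*¼*12)² + 134*(-10*¼*12) = 87 - 2*(-5/2*12)² + 134*(-5/2*12) = 87 - 2*(-30)² + 134*(-30) = 87 - 2*900 - 4020 = 87 - 1800 - 4020 = -5733)
(G - 23284)*(-326 - 40954) = (-5733 - 23284)*(-326 - 40954) = -29017*(-41280) = 1197821760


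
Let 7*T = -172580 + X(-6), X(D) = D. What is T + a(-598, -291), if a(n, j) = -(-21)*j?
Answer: -215363/7 ≈ -30766.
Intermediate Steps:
a(n, j) = 21*j
T = -172586/7 (T = (-172580 - 6)/7 = (⅐)*(-172586) = -172586/7 ≈ -24655.)
T + a(-598, -291) = -172586/7 + 21*(-291) = -172586/7 - 6111 = -215363/7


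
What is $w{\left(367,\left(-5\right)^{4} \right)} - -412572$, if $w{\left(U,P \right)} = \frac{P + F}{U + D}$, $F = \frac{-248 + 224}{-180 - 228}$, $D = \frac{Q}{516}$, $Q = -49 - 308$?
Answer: $\frac{441901508292}{1071085} \approx 4.1257 \cdot 10^{5}$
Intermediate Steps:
$Q = -357$
$D = - \frac{119}{172}$ ($D = - \frac{357}{516} = \left(-357\right) \frac{1}{516} = - \frac{119}{172} \approx -0.69186$)
$F = \frac{1}{17}$ ($F = - \frac{24}{-408} = \left(-24\right) \left(- \frac{1}{408}\right) = \frac{1}{17} \approx 0.058824$)
$w{\left(U,P \right)} = \frac{\frac{1}{17} + P}{- \frac{119}{172} + U}$ ($w{\left(U,P \right)} = \frac{P + \frac{1}{17}}{U - \frac{119}{172}} = \frac{\frac{1}{17} + P}{- \frac{119}{172} + U}$)
$w{\left(367,\left(-5\right)^{4} \right)} - -412572 = \frac{172 \left(1 + 17 \left(-5\right)^{4}\right)}{17 \left(-119 + 172 \cdot 367\right)} - -412572 = \frac{172 \left(1 + 17 \cdot 625\right)}{17 \left(-119 + 63124\right)} + 412572 = \frac{172 \left(1 + 10625\right)}{17 \cdot 63005} + 412572 = \frac{172}{17} \cdot \frac{1}{63005} \cdot 10626 + 412572 = \frac{1827672}{1071085} + 412572 = \frac{441901508292}{1071085}$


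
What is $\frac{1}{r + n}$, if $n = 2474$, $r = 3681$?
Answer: $\frac{1}{6155} \approx 0.00016247$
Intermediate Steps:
$\frac{1}{r + n} = \frac{1}{3681 + 2474} = \frac{1}{6155}$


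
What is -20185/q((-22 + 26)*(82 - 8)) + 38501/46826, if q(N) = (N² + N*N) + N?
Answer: 2906410359/4109637064 ≈ 0.70722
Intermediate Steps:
q(N) = N + 2*N² (q(N) = (N² + N²) + N = 2*N² + N = N + 2*N²)
-20185/q((-22 + 26)*(82 - 8)) + 38501/46826 = -20185*1/((1 + 2*((-22 + 26)*(82 - 8)))*(-22 + 26)*(82 - 8)) + 38501/46826 = -20185*1/(296*(1 + 2*(4*74))) + 38501*(1/46826) = -20185*1/(296*(1 + 2*296)) + 38501/46826 = -20185*1/(296*(1 + 592)) + 38501/46826 = -20185/(296*593) + 38501/46826 = -20185/175528 + 38501/46826 = 2906410359/4109637064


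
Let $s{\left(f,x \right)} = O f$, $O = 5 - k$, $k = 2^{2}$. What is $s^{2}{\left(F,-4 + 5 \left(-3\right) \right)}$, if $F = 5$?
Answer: $25$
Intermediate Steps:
$k = 4$
$O = 1$ ($O = 5 - 4 = 1$)
$s{\left(f,x \right)} = f$ ($s{\left(f,x \right)} = 1 f = f$)
$s^{2}{\left(F,-4 + 5 \left(-3\right) \right)} = 5^{2} = 25$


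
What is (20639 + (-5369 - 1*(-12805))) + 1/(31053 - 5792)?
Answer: 709202576/25261 ≈ 28075.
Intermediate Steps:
(20639 + (-5369 - 1*(-12805))) + 1/(31053 - 5792) = (20639 + (-5369 + 12805)) + 1/25261 = (20639 + 7436) + 1/25261 = 28075 + 1/25261 = 709202576/25261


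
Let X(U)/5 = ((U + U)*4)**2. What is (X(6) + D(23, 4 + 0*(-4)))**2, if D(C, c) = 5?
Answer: 132825625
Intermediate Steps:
X(U) = 320*U**2 (X(U) = 5*((U + U)*4)**2 = 5*((2*U)*4)**2 = 5*(8*U)**2 = 5*(64*U**2) = 320*U**2)
(X(6) + D(23, 4 + 0*(-4)))**2 = (320*6**2 + 5)**2 = (320*36 + 5)**2 = (11520 + 5)**2 = 11525**2 = 132825625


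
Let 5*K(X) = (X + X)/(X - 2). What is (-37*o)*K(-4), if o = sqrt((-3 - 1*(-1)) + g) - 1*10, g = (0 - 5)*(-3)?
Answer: 296/3 - 148*sqrt(13)/15 ≈ 63.092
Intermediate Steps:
g = 15 (g = -5*(-3) = 15)
o = -10 + sqrt(13) (o = sqrt((-3 - 1*(-1)) + 15) - 1*10 = sqrt((-3 + 1) + 15) - 10 = sqrt(-2 + 15) - 10 = sqrt(13) - 10 = -10 + sqrt(13) ≈ -6.3944)
K(X) = 2*X/(5*(-2 + X)) (K(X) = ((X + X)/(X - 2))/5 = ((2*X)/(-2 + X))/5 = (2*X/(-2 + X))/5 = 2*X/(5*(-2 + X)))
(-37*o)*K(-4) = (-37*(-10 + sqrt(13)))*((2/5)*(-4)/(-2 - 4)) = (370 - 37*sqrt(13))*((2/5)*(-4)/(-6)) = (370 - 37*sqrt(13))*((2/5)*(-4)*(-1/6)) = (370 - 37*sqrt(13))*(4/15) = 296/3 - 148*sqrt(13)/15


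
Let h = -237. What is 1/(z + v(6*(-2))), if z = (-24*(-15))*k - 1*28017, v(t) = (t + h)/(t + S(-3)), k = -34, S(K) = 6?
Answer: -2/80431 ≈ -2.4866e-5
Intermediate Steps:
v(t) = (-237 + t)/(6 + t) (v(t) = (t - 237)/(t + 6) = (-237 + t)/(6 + t))
z = -40257 (z = -24*(-15)*(-34) - 1*28017 = 360*(-34) - 28017 = -12240 - 28017 = -40257)
1/(z + v(6*(-2))) = 1/(-40257 + (-237 + 6*(-2))/(6 + 6*(-2))) = 1/(-40257 + (-237 - 12)/(6 - 12)) = 1/(-40257 - 249/(-6)) = 1/(-40257 - ⅙*(-249)) = 1/(-40257 + 83/2) = 1/(-80431/2) = -2/80431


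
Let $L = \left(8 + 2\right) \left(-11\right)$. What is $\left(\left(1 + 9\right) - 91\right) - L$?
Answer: $29$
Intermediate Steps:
$L = -110$ ($L = 10 \left(-11\right) = -110$)
$\left(\left(1 + 9\right) - 91\right) - L = \left(\left(1 + 9\right) - 91\right) - -110 = \left(10 - 91\right) + 110 = -81 + 110 = 29$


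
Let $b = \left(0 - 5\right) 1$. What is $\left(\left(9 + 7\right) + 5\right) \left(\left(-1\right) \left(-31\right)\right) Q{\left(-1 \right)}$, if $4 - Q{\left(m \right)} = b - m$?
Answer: $5208$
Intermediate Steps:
$b = -5$ ($b = \left(-5\right) 1 = -5$)
$Q{\left(m \right)} = 9 + m$ ($Q{\left(m \right)} = 4 - \left(-5 - m\right) = 4 + \left(5 + m\right) = 9 + m$)
$\left(\left(9 + 7\right) + 5\right) \left(\left(-1\right) \left(-31\right)\right) Q{\left(-1 \right)} = \left(\left(9 + 7\right) + 5\right) \left(\left(-1\right) \left(-31\right)\right) \left(9 - 1\right) = \left(16 + 5\right) 31 \cdot 8 = 21 \cdot 31 \cdot 8 = 651 \cdot 8 = 5208$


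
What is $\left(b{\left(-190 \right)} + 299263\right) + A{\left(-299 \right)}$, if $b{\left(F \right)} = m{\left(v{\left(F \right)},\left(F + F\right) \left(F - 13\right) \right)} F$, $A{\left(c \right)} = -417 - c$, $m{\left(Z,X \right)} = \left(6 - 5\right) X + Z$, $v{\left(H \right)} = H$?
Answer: $-14321355$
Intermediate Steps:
$m{\left(Z,X \right)} = X + Z$ ($m{\left(Z,X \right)} = 1 X + Z = X + Z$)
$b{\left(F \right)} = F \left(F + 2 F \left(-13 + F\right)\right)$ ($b{\left(F \right)} = \left(\left(F + F\right) \left(F - 13\right) + F\right) F = \left(2 F \left(-13 + F\right) + F\right) F = \left(F + 2 F \left(-13 + F\right)\right) F = F \left(F + 2 F \left(-13 + F\right)\right)$)
$\left(b{\left(-190 \right)} + 299263\right) + A{\left(-299 \right)} = \left(\left(-190\right)^{2} \left(-25 + 2 \left(-190\right)\right) + 299263\right) - 118 = \left(36100 \left(-25 - 380\right) + 299263\right) + \left(-417 + 299\right) = \left(36100 \left(-405\right) + 299263\right) - 118 = \left(-14620500 + 299263\right) - 118 = -14321237 - 118 = -14321355$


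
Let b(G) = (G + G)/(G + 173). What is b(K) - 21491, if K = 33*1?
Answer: -2213540/103 ≈ -21491.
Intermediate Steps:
K = 33
b(G) = 2*G/(173 + G) (b(G) = (2*G)/(173 + G) = 2*G/(173 + G))
b(K) - 21491 = 2*33/(173 + 33) - 21491 = 2*33/206 - 21491 = 2*33*(1/206) - 21491 = 33/103 - 21491 = -2213540/103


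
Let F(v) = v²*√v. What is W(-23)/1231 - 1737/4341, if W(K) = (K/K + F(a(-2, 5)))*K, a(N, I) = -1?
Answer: -746030/1781257 - 23*I/1231 ≈ -0.41882 - 0.018684*I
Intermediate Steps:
F(v) = v^(5/2)
W(K) = K*(1 + I) (W(K) = (K/K + (-1)^(5/2))*K = (1 + I)*K = K*(1 + I))
W(-23)/1231 - 1737/4341 = -23*(1 + I)/1231 - 1737/4341 = (-23 - 23*I)*(1/1231) - 1737*1/4341 = (-23/1231 - 23*I/1231) - 579/1447 = -746030/1781257 - 23*I/1231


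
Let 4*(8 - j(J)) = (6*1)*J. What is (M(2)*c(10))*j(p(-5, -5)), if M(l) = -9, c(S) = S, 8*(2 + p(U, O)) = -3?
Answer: -8325/8 ≈ -1040.6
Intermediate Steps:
p(U, O) = -19/8 (p(U, O) = -2 + (1/8)*(-3) = -2 - 3/8 = -19/8)
j(J) = 8 - 3*J/2 (j(J) = 8 - 6*1*J/4 = 8 - 3*J/2)
(M(2)*c(10))*j(p(-5, -5)) = (-9*10)*(8 - 3/2*(-19/8)) = -90*(8 + 57/16) = -90*185/16 = -8325/8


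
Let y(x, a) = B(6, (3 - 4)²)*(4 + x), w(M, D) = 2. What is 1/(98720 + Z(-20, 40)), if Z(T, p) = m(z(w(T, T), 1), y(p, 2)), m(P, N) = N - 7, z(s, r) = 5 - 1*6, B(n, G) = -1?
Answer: 1/98669 ≈ 1.0135e-5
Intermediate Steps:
z(s, r) = -1 (z(s, r) = 5 - 6 = -1)
y(x, a) = -4 - x (y(x, a) = -(4 + x) = -4 - x)
m(P, N) = -7 + N
Z(T, p) = -11 - p (Z(T, p) = -7 + (-4 - p) = -11 - p)
1/(98720 + Z(-20, 40)) = 1/(98720 + (-11 - 1*40)) = 1/(98720 + (-11 - 40)) = 1/(98720 - 51) = 1/98669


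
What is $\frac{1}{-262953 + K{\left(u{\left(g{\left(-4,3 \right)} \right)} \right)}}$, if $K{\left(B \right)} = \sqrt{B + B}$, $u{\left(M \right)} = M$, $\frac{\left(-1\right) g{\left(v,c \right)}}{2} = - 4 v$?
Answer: $- \frac{262953}{69144280273} - \frac{8 i}{69144280273} \approx -3.803 \cdot 10^{-6} - 1.157 \cdot 10^{-10} i$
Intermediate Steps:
$g{\left(v,c \right)} = 8 v$ ($g{\left(v,c \right)} = - 2 \left(- 4 v\right) = 8 v$)
$K{\left(B \right)} = \sqrt{2} \sqrt{B}$ ($K{\left(B \right)} = \sqrt{2 B} = \sqrt{2} \sqrt{B}$)
$\frac{1}{-262953 + K{\left(u{\left(g{\left(-4,3 \right)} \right)} \right)}} = \frac{1}{-262953 + \sqrt{2} \sqrt{8 \left(-4\right)}} = \frac{1}{-262953 + \sqrt{2} \sqrt{-32}} = \frac{1}{-262953 + \sqrt{2} \cdot 4 i \sqrt{2}} = \frac{1}{-262953 + 8 i} = \frac{-262953 - 8 i}{69144280273}$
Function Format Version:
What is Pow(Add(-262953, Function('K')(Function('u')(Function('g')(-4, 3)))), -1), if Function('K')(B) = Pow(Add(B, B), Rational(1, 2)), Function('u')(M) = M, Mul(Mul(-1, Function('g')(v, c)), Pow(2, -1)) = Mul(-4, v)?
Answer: Add(Rational(-262953, 69144280273), Mul(Rational(-8, 69144280273), I)) ≈ Add(-3.8030e-6, Mul(-1.1570e-10, I))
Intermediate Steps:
Function('g')(v, c) = Mul(8, v) (Function('g')(v, c) = Mul(-2, Mul(-4, v)) = Mul(8, v))
Function('K')(B) = Mul(Pow(2, Rational(1, 2)), Pow(B, Rational(1, 2))) (Function('K')(B) = Pow(Mul(2, B), Rational(1, 2)) = Mul(Pow(2, Rational(1, 2)), Pow(B, Rational(1, 2))))
Pow(Add(-262953, Function('K')(Function('u')(Function('g')(-4, 3)))), -1) = Pow(Add(-262953, Mul(Pow(2, Rational(1, 2)), Pow(Mul(8, -4), Rational(1, 2)))), -1) = Pow(Add(-262953, Mul(Pow(2, Rational(1, 2)), Pow(-32, Rational(1, 2)))), -1) = Pow(Add(-262953, Mul(Pow(2, Rational(1, 2)), Mul(4, I, Pow(2, Rational(1, 2))))), -1) = Pow(Add(-262953, Mul(8, I)), -1) = Mul(Rational(1, 69144280273), Add(-262953, Mul(-8, I)))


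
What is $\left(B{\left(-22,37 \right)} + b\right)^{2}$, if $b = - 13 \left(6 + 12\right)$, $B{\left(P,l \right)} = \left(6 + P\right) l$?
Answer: $682276$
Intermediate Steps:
$B{\left(P,l \right)} = l \left(6 + P\right)$
$b = -234$ ($b = \left(-13\right) 18 = -234$)
$\left(B{\left(-22,37 \right)} + b\right)^{2} = \left(37 \left(6 - 22\right) - 234\right)^{2} = \left(37 \left(-16\right) - 234\right)^{2} = \left(-592 - 234\right)^{2} = \left(-826\right)^{2} = 682276$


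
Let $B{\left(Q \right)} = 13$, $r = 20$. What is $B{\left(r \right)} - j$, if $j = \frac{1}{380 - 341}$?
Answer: $\frac{506}{39} \approx 12.974$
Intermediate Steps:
$j = \frac{1}{39} \approx 0.025641$
$B{\left(r \right)} - j = 13 - \frac{1}{39} = \frac{506}{39}$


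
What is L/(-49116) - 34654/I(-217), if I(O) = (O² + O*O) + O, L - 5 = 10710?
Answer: -2708857979/4614988476 ≈ -0.58697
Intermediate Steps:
L = 10715 (L = 5 + 10710 = 10715)
I(O) = O + 2*O² (I(O) = (O² + O²) + O = 2*O² + O = O + 2*O²)
L/(-49116) - 34654/I(-217) = 10715/(-49116) - 34654*(-1/(217*(1 + 2*(-217)))) = 10715*(-1/49116) - 34654*(-1/(217*(1 - 434))) = -10715/49116 - 34654/((-217*(-433))) = -10715/49116 - 34654/93961 = -2708857979/4614988476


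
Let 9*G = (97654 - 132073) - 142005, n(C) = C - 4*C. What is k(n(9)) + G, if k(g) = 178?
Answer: -58274/3 ≈ -19425.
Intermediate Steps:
n(C) = -3*C
G = -58808/3 (G = ((97654 - 132073) - 142005)/9 = (-34419 - 142005)/9 = (⅑)*(-176424) = -58808/3 ≈ -19603.)
k(n(9)) + G = 178 - 58808/3 = -58274/3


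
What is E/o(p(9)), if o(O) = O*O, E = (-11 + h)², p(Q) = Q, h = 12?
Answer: 1/81 ≈ 0.012346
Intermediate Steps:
E = 1 (E = (-11 + 12)² = 1² = 1)
o(O) = O²
E/o(p(9)) = 1/9² = 1/81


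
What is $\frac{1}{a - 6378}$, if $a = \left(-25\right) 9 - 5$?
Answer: $- \frac{1}{6608} \approx -0.00015133$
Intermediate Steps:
$a = -230$ ($a = -225 - 5 = -230$)
$\frac{1}{a - 6378} = \frac{1}{-230 - 6378} = \frac{1}{-6608} = - \frac{1}{6608}$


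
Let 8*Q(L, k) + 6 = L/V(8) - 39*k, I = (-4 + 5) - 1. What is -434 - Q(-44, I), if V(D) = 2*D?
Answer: -13853/32 ≈ -432.91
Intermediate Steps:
I = 0 (I = 1 - 1 = 0)
Q(L, k) = -¾ - 39*k/8 + L/128 (Q(L, k) = -¾ + (L/((2*8)) - 39*k)/8 = -¾ + (L/16 - 39*k)/8 = -¾ + (-39*k + L/16)/8 = -¾ + (-39*k/8 + L/128) = -¾ - 39*k/8 + L/128)
-434 - Q(-44, I) = -434 - (-¾ - 39/8*0 + (1/128)*(-44)) = -434 - (-¾ + 0 - 11/32) = -434 - 1*(-35/32) = -434 + 35/32 = -13853/32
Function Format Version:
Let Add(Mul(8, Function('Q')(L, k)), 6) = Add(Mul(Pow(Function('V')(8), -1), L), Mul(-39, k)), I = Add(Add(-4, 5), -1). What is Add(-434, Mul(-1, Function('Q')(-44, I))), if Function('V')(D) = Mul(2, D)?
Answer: Rational(-13853, 32) ≈ -432.91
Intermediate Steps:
I = 0 (I = Add(1, -1) = 0)
Function('Q')(L, k) = Add(Rational(-3, 4), Mul(Rational(-39, 8), k), Mul(Rational(1, 128), L)) (Function('Q')(L, k) = Add(Rational(-3, 4), Mul(Rational(1, 8), Add(Mul(Pow(Mul(2, 8), -1), L), Mul(-39, k)))) = Add(Rational(-3, 4), Mul(Rational(1, 8), Add(Mul(Pow(16, -1), L), Mul(-39, k)))) = Add(Rational(-3, 4), Mul(Rational(1, 8), Add(Mul(Rational(1, 16), L), Mul(-39, k)))) = Add(Rational(-3, 4), Mul(Rational(1, 8), Add(Mul(-39, k), Mul(Rational(1, 16), L)))) = Add(Rational(-3, 4), Add(Mul(Rational(-39, 8), k), Mul(Rational(1, 128), L))) = Add(Rational(-3, 4), Mul(Rational(-39, 8), k), Mul(Rational(1, 128), L)))
Add(-434, Mul(-1, Function('Q')(-44, I))) = Add(-434, Mul(-1, Add(Rational(-3, 4), Mul(Rational(-39, 8), 0), Mul(Rational(1, 128), -44)))) = Add(-434, Mul(-1, Add(Rational(-3, 4), 0, Rational(-11, 32)))) = Add(-434, Mul(-1, Rational(-35, 32))) = Add(-434, Rational(35, 32)) = Rational(-13853, 32)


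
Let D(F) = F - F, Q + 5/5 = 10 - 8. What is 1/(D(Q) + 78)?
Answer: 1/78 ≈ 0.012821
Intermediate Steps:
Q = 1 (Q = -1 + (10 - 8) = -1 + 2 = 1)
D(F) = 0
1/(D(Q) + 78) = 1/(0 + 78) = 1/78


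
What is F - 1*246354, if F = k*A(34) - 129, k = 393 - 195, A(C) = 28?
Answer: -240939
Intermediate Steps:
k = 198
F = 5415 (F = 198*28 - 129 = 5544 - 129 = 5415)
F - 1*246354 = 5415 - 1*246354 = 5415 - 246354 = -240939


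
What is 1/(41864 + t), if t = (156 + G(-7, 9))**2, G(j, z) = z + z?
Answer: 1/72140 ≈ 1.3862e-5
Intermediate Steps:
G(j, z) = 2*z
t = 30276 (t = (156 + 2*9)**2 = (156 + 18)**2 = 174**2 = 30276)
1/(41864 + t) = 1/(41864 + 30276) = 1/72140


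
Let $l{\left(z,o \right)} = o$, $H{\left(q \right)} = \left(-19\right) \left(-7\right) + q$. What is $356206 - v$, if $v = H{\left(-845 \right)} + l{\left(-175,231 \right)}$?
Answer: $356687$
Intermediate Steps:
$H{\left(q \right)} = 133 + q$
$v = -481$ ($v = \left(133 - 845\right) + 231 = -712 + 231 = -481$)
$356206 - v = 356206 - -481 = 356206 + 481 = 356687$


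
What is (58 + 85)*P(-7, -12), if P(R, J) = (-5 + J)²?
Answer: 41327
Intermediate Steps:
(58 + 85)*P(-7, -12) = (58 + 85)*(-5 - 12)² = 143*(-17)² = 143*289 = 41327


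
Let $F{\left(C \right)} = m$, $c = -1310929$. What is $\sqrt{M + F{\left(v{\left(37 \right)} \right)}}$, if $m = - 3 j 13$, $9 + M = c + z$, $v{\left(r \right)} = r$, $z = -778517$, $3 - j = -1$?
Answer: $3 i \sqrt{232179} \approx 1445.5 i$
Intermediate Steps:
$j = 4$ ($j = 3 - -1 = 3 + 1 = 4$)
$M = -2089455$ ($M = -9 - 2089446 = -2089455$)
$m = -156$ ($m = \left(-3\right) 4 \cdot 13 = \left(-12\right) 13 = -156$)
$F{\left(C \right)} = -156$
$\sqrt{M + F{\left(v{\left(37 \right)} \right)}} = \sqrt{-2089455 - 156} = \sqrt{-2089611} = 3 i \sqrt{232179}$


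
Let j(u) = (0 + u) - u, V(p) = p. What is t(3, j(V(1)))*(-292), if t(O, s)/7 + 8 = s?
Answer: 16352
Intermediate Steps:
j(u) = 0 (j(u) = u - u = 0)
t(O, s) = -56 + 7*s
t(3, j(V(1)))*(-292) = (-56 + 7*0)*(-292) = (-56 + 0)*(-292) = -56*(-292) = 16352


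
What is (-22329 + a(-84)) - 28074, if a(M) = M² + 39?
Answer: -43308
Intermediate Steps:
a(M) = 39 + M²
(-22329 + a(-84)) - 28074 = (-22329 + (39 + (-84)²)) - 28074 = (-22329 + (39 + 7056)) - 28074 = (-22329 + 7095) - 28074 = -15234 - 28074 = -43308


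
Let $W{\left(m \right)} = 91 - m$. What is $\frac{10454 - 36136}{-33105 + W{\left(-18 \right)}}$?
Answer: $\frac{12841}{16498} \approx 0.77834$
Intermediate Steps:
$\frac{10454 - 36136}{-33105 + W{\left(-18 \right)}} = \frac{10454 - 36136}{-33105 + \left(91 - -18\right)} = - \frac{25682}{-33105 + \left(91 + 18\right)} = - \frac{25682}{-33105 + 109} = - \frac{25682}{-32996} = \left(-25682\right) \left(- \frac{1}{32996}\right) = \frac{12841}{16498}$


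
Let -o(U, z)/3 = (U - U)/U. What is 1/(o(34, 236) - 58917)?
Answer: -1/58917 ≈ -1.6973e-5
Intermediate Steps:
o(U, z) = 0 (o(U, z) = -3*(U - U)/U = -3*0/U = -3*0 = 0)
1/(o(34, 236) - 58917) = 1/(0 - 58917) = 1/(-58917) = -1/58917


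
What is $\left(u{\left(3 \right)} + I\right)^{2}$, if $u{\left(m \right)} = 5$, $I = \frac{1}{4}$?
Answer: $\frac{441}{16} \approx 27.563$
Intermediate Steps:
$I = \frac{1}{4} \approx 0.25$
$\left(u{\left(3 \right)} + I\right)^{2} = \left(5 + \frac{1}{4}\right)^{2} = \left(\frac{21}{4}\right)^{2} = \frac{441}{16}$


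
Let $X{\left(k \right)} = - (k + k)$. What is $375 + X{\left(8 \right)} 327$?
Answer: $-4857$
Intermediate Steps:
$X{\left(k \right)} = - 2 k$
$375 + X{\left(8 \right)} 327 = 375 + \left(-2\right) 8 \cdot 327 = 375 - 5232 = -4857$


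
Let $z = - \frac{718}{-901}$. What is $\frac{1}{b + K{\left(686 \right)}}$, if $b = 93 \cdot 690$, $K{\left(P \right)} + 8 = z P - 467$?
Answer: $\frac{901}{57881743} \approx 1.5566 \cdot 10^{-5}$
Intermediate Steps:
$z = \frac{718}{901}$ ($z = \left(-718\right) \left(- \frac{1}{901}\right) = \frac{718}{901} \approx 0.79689$)
$K{\left(P \right)} = -475 + \frac{718 P}{901}$ ($K{\left(P \right)} = -8 + \left(\frac{718 P}{901} - 467\right) = -8 + \left(-467 + \frac{718 P}{901}\right) = -475 + \frac{718 P}{901}$)
$b = 64170$
$\frac{1}{b + K{\left(686 \right)}} = \frac{1}{64170 + \left(-475 + \frac{718}{901} \cdot 686\right)} = \frac{1}{64170 + \left(-475 + \frac{492548}{901}\right)} = \frac{1}{64170 + \frac{64573}{901}} = \frac{1}{\frac{57881743}{901}} = \frac{901}{57881743}$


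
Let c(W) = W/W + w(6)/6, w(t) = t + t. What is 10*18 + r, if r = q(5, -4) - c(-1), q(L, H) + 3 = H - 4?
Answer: 166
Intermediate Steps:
q(L, H) = -7 + H (q(L, H) = -3 + (H - 4) = -3 + (-4 + H) = -7 + H)
w(t) = 2*t
c(W) = 3 (c(W) = W/W + (2*6)/6 = 1 + 12*(⅙) = 1 + 2 = 3)
r = -14 (r = (-7 - 4) - 1*3 = -11 - 3 = -14)
10*18 + r = 10*18 - 14 = 180 - 14 = 166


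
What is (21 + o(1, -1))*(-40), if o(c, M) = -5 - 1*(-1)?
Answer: -680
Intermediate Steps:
o(c, M) = -4 (o(c, M) = -5 + 1 = -4)
(21 + o(1, -1))*(-40) = (21 - 4)*(-40) = 17*(-40) = -680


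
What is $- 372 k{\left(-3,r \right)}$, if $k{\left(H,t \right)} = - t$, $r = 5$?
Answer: $1860$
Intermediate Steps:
$- 372 k{\left(-3,r \right)} = - 372 \left(\left(-1\right) 5\right) = \left(-372\right) \left(-5\right) = 1860$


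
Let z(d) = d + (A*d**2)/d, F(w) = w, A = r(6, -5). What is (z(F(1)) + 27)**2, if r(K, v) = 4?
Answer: 1024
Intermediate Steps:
A = 4
z(d) = 5*d (z(d) = d + (4*d**2)/d = d + 4*d = 5*d)
(z(F(1)) + 27)**2 = (5*1 + 27)**2 = (5 + 27)**2 = 32**2 = 1024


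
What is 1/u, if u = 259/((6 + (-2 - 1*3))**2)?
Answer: 1/259 ≈ 0.0038610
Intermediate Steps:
u = 259 (u = 259/((6 + (-2 - 3))**2) = 259/((6 - 5)**2) = 259/(1**2) = 259/1 = 259*1 = 259)
1/u = 1/259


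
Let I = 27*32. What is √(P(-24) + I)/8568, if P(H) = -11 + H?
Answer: √829/8568 ≈ 0.0033605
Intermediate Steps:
I = 864
√(P(-24) + I)/8568 = √((-11 - 24) + 864)/8568 = √(-35 + 864)*(1/8568) = √829*(1/8568) = √829/8568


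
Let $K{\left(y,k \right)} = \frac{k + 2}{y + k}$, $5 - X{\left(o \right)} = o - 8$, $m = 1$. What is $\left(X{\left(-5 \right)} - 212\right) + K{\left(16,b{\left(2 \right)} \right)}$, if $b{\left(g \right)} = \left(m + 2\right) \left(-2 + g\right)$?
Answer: $- \frac{1551}{8} \approx -193.88$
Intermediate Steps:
$b{\left(g \right)} = -6 + 3 g$ ($b{\left(g \right)} = \left(1 + 2\right) \left(-2 + g\right) = 3 \left(-2 + g\right) = -6 + 3 g$)
$X{\left(o \right)} = 13 - o$ ($X{\left(o \right)} = 5 - \left(o - 8\right) = 5 - \left(-8 + o\right) = 13 - o$)
$K{\left(y,k \right)} = \frac{2 + k}{k + y}$
$\left(X{\left(-5 \right)} - 212\right) + K{\left(16,b{\left(2 \right)} \right)} = \left(\left(13 - -5\right) - 212\right) + \frac{2 + \left(-6 + 3 \cdot 2\right)}{\left(-6 + 3 \cdot 2\right) + 16} = \left(\left(13 + 5\right) - 212\right) + \frac{2 + \left(-6 + 6\right)}{\left(-6 + 6\right) + 16} = \left(18 - 212\right) + \frac{2 + 0}{0 + 16} = -194 + \frac{1}{16} \cdot 2 = -194 + \frac{1}{8} = - \frac{1551}{8}$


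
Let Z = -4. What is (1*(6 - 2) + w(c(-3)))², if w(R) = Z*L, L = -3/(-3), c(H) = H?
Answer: 0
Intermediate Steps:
L = 1 (L = -3*(-⅓) = 1)
w(R) = -4 (w(R) = -4*1 = -4)
(1*(6 - 2) + w(c(-3)))² = (1*(6 - 2) - 4)² = (1*4 - 4)² = (4 - 4)² = 0² = 0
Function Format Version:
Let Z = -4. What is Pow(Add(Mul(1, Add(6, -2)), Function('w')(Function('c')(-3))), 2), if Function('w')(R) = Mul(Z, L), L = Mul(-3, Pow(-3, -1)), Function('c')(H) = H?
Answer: 0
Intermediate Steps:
L = 1 (L = Mul(-3, Rational(-1, 3)) = 1)
Function('w')(R) = -4 (Function('w')(R) = Mul(-4, 1) = -4)
Pow(Add(Mul(1, Add(6, -2)), Function('w')(Function('c')(-3))), 2) = Pow(Add(Mul(1, Add(6, -2)), -4), 2) = Pow(Add(Mul(1, 4), -4), 2) = Pow(Add(4, -4), 2) = Pow(0, 2) = 0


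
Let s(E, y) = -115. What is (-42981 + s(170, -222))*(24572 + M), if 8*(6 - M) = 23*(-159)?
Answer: -1078913747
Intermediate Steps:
M = 3705/8 (M = 6 - 23*(-159)/8 = 6 - ⅛*(-3657) = 6 + 3657/8 = 3705/8 ≈ 463.13)
(-42981 + s(170, -222))*(24572 + M) = (-42981 - 115)*(24572 + 3705/8) = -43096*200281/8 = -1078913747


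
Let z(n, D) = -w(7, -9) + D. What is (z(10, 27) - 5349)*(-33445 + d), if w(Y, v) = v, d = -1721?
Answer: 186836958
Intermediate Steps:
z(n, D) = 9 + D (z(n, D) = -1*(-9) + D = 9 + D)
(z(10, 27) - 5349)*(-33445 + d) = ((9 + 27) - 5349)*(-33445 - 1721) = (36 - 5349)*(-35166) = -5313*(-35166) = 186836958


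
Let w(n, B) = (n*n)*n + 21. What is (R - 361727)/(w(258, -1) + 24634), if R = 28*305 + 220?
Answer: -352967/17198167 ≈ -0.020524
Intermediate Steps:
R = 8760 (R = 8540 + 220 = 8760)
w(n, B) = 21 + n³ (w(n, B) = n²*n + 21 = n³ + 21 = 21 + n³)
(R - 361727)/(w(258, -1) + 24634) = (8760 - 361727)/((21 + 258³) + 24634) = -352967/((21 + 17173512) + 24634) = -352967/(17173533 + 24634) = -352967/17198167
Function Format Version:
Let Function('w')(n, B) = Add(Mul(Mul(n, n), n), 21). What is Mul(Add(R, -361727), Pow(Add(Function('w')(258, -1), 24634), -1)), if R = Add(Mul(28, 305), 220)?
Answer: Rational(-352967, 17198167) ≈ -0.020524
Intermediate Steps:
R = 8760 (R = Add(8540, 220) = 8760)
Function('w')(n, B) = Add(21, Pow(n, 3)) (Function('w')(n, B) = Add(Mul(Pow(n, 2), n), 21) = Add(Pow(n, 3), 21) = Add(21, Pow(n, 3)))
Mul(Add(R, -361727), Pow(Add(Function('w')(258, -1), 24634), -1)) = Mul(Add(8760, -361727), Pow(Add(Add(21, Pow(258, 3)), 24634), -1)) = Mul(-352967, Pow(Add(Add(21, 17173512), 24634), -1)) = Mul(-352967, Pow(Add(17173533, 24634), -1)) = Mul(-352967, Pow(17198167, -1)) = Mul(-352967, Rational(1, 17198167)) = Rational(-352967, 17198167)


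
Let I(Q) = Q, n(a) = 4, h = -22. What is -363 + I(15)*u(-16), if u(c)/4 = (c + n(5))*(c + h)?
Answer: 26997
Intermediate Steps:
u(c) = 4*(-22 + c)*(4 + c) (u(c) = 4*((c + 4)*(c - 22)) = 4*((4 + c)*(-22 + c)) = 4*((-22 + c)*(4 + c)) = 4*(-22 + c)*(4 + c))
-363 + I(15)*u(-16) = -363 + 15*(-352 - 72*(-16) + 4*(-16)²) = -363 + 15*(-352 + 1152 + 4*256) = -363 + 15*(-352 + 1152 + 1024) = -363 + 15*1824 = -363 + 27360 = 26997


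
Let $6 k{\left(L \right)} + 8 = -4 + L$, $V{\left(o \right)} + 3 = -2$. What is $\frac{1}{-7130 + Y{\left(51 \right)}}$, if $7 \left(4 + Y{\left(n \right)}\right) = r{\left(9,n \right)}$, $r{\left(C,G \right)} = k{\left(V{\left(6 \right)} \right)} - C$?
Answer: $- \frac{42}{299699} \approx -0.00014014$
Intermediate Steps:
$V{\left(o \right)} = -5$ ($V{\left(o \right)} = -3 - 2 = -5$)
$k{\left(L \right)} = -2 + \frac{L}{6}$ ($k{\left(L \right)} = - \frac{4}{3} + \frac{-4 + L}{6} = - \frac{4}{3} + \left(- \frac{2}{3} + \frac{L}{6}\right) = -2 + \frac{L}{6}$)
$r{\left(C,G \right)} = - \frac{17}{6} - C$ ($r{\left(C,G \right)} = \left(-2 + \frac{1}{6} \left(-5\right)\right) - C = \left(-2 - \frac{5}{6}\right) - C = - \frac{17}{6} - C$)
$Y{\left(n \right)} = - \frac{239}{42}$ ($Y{\left(n \right)} = -4 + \frac{- \frac{17}{6} - 9}{7} = -4 + \frac{1}{7} \left(- \frac{71}{6}\right) = -4 - \frac{71}{42} = - \frac{239}{42}$)
$\frac{1}{-7130 + Y{\left(51 \right)}} = \frac{1}{-7130 - \frac{239}{42}} = \frac{1}{- \frac{299699}{42}} = - \frac{42}{299699}$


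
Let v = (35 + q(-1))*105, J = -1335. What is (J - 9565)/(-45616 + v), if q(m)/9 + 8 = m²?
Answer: 2725/12139 ≈ 0.22448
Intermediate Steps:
q(m) = -72 + 9*m²
v = -2940 (v = (35 + (-72 + 9*(-1)²))*105 = (35 + (-72 + 9*1))*105 = (35 + (-72 + 9))*105 = (35 - 63)*105 = -28*105 = -2940)
(J - 9565)/(-45616 + v) = (-1335 - 9565)/(-45616 - 2940) = -10900/(-48556) = -10900*(-1/48556) = 2725/12139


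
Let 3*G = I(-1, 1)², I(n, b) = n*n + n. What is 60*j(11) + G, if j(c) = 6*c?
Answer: 3960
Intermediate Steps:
I(n, b) = n + n² (I(n, b) = n² + n = n + n²)
G = 0 (G = (-(1 - 1))²/3 = (-1*0)²/3 = (⅓)*0² = (⅓)*0 = 0)
60*j(11) + G = 60*(6*11) + 0 = 60*66 + 0 = 3960 + 0 = 3960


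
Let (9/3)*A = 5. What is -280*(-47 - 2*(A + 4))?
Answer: 49000/3 ≈ 16333.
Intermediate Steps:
A = 5/3 (A = (⅓)*5 = 5/3 ≈ 1.6667)
-280*(-47 - 2*(A + 4)) = -280*(-47 - 2*(5/3 + 4)) = -280*(-47 - 2*17/3) = -280*(-47 - 34/3) = -280*(-175/3) = 49000/3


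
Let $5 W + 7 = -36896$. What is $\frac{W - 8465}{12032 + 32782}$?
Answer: $- \frac{39614}{112035} \approx -0.35359$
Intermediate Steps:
$W = - \frac{36903}{5}$ ($W = - \frac{7}{5} + \frac{1}{5} \left(-36896\right) = - \frac{7}{5} - \frac{36896}{5} = - \frac{36903}{5} \approx -7380.6$)
$\frac{W - 8465}{12032 + 32782} = \frac{- \frac{36903}{5} - 8465}{12032 + 32782} = - \frac{79228}{5 \cdot 44814} = \left(- \frac{79228}{5}\right) \frac{1}{44814} = - \frac{39614}{112035}$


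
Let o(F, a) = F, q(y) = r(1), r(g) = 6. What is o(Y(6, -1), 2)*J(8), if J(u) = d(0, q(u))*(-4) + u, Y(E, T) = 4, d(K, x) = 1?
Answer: 16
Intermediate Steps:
q(y) = 6
J(u) = -4 + u (J(u) = 1*(-4) + u = -4 + u)
o(Y(6, -1), 2)*J(8) = 4*(-4 + 8) = 4*4 = 16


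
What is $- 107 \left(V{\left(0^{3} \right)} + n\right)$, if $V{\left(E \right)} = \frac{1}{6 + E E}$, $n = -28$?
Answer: $\frac{17869}{6} \approx 2978.2$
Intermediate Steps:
$V{\left(E \right)} = \frac{1}{6 + E^{2}}$
$- 107 \left(V{\left(0^{3} \right)} + n\right) = - 107 \left(\frac{1}{6 + \left(0^{3}\right)^{2}} - 28\right) = - 107 \left(\frac{1}{6 + 0^{2}} - 28\right) = - 107 \left(\frac{1}{6 + 0} - 28\right) = - 107 \left(\frac{1}{6} - 28\right) = \left(-107\right) \left(- \frac{167}{6}\right) = \frac{17869}{6}$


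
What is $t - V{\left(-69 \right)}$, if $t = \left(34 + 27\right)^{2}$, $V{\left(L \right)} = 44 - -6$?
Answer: $3671$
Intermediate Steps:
$V{\left(L \right)} = 50$ ($V{\left(L \right)} = 44 + 6 = 50$)
$t = 3721$ ($t = 61^{2} = 3721$)
$t - V{\left(-69 \right)} = 3721 - 50 = 3671$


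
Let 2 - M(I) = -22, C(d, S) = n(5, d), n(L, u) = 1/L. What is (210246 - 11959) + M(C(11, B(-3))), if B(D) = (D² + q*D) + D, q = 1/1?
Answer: 198311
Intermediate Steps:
q = 1
B(D) = D² + 2*D (B(D) = (D² + 1*D) + D = (D² + D) + D = (D + D²) + D = D² + 2*D)
C(d, S) = ⅕ (C(d, S) = 1/5 = ⅕)
M(I) = 24 (M(I) = 2 - 1*(-22) = 2 + 22 = 24)
(210246 - 11959) + M(C(11, B(-3))) = (210246 - 11959) + 24 = 198287 + 24 = 198311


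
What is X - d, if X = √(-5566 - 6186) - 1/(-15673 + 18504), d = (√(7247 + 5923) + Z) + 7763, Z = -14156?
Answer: 18098582/2831 - √13170 + 2*I*√2938 ≈ 6278.2 + 108.41*I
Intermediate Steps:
d = -6393 + √13170 (d = (√(7247 + 5923) - 14156) + 7763 = (√13170 - 14156) + 7763 = (-14156 + √13170) + 7763 = -6393 + √13170 ≈ -6278.2)
X = -1/2831 + 2*I*√2938 (X = √(-11752) - 1/2831 = 2*I*√2938 - 1*1/2831 = 2*I*√2938 - 1/2831 = -1/2831 + 2*I*√2938 ≈ -0.00035323 + 108.41*I)
X - d = (-1/2831 + 2*I*√2938) - (-6393 + √13170) = (-1/2831 + 2*I*√2938) + (6393 - √13170) = 18098582/2831 - √13170 + 2*I*√2938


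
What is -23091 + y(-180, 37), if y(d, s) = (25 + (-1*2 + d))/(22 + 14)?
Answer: -831433/36 ≈ -23095.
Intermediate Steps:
y(d, s) = 23/36 + d/36 (y(d, s) = (25 + (-2 + d))/36 = (23 + d)*(1/36) = 23/36 + d/36)
-23091 + y(-180, 37) = -23091 + (23/36 + (1/36)*(-180)) = -23091 + (23/36 - 5) = -23091 - 157/36 = -831433/36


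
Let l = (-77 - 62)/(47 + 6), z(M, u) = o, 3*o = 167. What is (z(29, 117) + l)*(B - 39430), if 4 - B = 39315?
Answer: -221367198/53 ≈ -4.1767e+6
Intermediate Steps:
o = 167/3 (o = (⅓)*167 = 167/3 ≈ 55.667)
z(M, u) = 167/3
B = -39311 (B = 4 - 1*39315 = 4 - 39315 = -39311)
l = -139/53 ≈ -2.6226
(z(29, 117) + l)*(B - 39430) = (167/3 - 139/53)*(-39311 - 39430) = (8434/159)*(-78741) = -221367198/53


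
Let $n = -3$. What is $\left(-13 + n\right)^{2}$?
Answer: $256$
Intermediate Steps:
$\left(-13 + n\right)^{2} = \left(-13 - 3\right)^{2} = \left(-16\right)^{2} = 256$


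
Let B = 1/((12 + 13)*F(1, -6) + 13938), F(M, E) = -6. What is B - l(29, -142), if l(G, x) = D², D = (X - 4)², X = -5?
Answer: -90463067/13788 ≈ -6561.0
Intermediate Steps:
D = 81 (D = (-5 - 4)² = (-9)² = 81)
l(G, x) = 6561 (l(G, x) = 81² = 6561)
B = 1/13788 (B = 1/((12 + 13)*(-6) + 13938) = 1/(25*(-6) + 13938) = 1/(-150 + 13938) = 1/13788 ≈ 7.2527e-5)
B - l(29, -142) = 1/13788 - 1*6561 = 1/13788 - 6561 = -90463067/13788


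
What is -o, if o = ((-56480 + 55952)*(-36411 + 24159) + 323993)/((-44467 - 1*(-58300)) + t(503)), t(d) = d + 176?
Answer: -6793049/14512 ≈ -468.10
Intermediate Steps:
t(d) = 176 + d
o = 6793049/14512 (o = ((-56480 + 55952)*(-36411 + 24159) + 323993)/((-44467 - 1*(-58300)) + (176 + 503)) = (-528*(-12252) + 323993)/((-44467 + 58300) + 679) = (6469056 + 323993)/(13833 + 679) = 6793049/14512 ≈ 468.10)
-o = -1*6793049/14512 = -6793049/14512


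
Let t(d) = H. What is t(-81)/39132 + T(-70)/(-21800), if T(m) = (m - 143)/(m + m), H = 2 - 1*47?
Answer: -4046531/3317524000 ≈ -0.0012197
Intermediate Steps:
H = -45 (H = 2 - 47 = -45)
t(d) = -45
T(m) = (-143 + m)/(2*m) (T(m) = (-143 + m)/((2*m)) = (-143 + m)*(1/(2*m)) = (-143 + m)/(2*m))
t(-81)/39132 + T(-70)/(-21800) = -45/39132 + ((1/2)*(-143 - 70)/(-70))/(-21800) = -45*1/39132 + ((1/2)*(-1/70)*(-213))*(-1/21800) = -5/4348 + (213/140)*(-1/21800) = -5/4348 - 213/3052000 = -4046531/3317524000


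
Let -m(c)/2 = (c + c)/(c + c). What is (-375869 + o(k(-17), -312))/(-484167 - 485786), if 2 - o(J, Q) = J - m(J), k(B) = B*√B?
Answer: 375869/969953 - 17*I*√17/969953 ≈ 0.38751 - 7.2264e-5*I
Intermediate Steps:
m(c) = -2 (m(c) = -2*(c + c)/(c + c) = -2*2*c/(2*c) = -2*2*c*1/(2*c) = -2*1 = -2)
k(B) = B^(3/2)
o(J, Q) = -J (o(J, Q) = 2 - (J - 1*(-2)) = 2 - (J + 2) = 2 - (2 + J) = 2 + (-2 - J) = -J)
(-375869 + o(k(-17), -312))/(-484167 - 485786) = (-375869 - (-17)^(3/2))/(-484167 - 485786) = (-375869 - (-17)*I*√17)/(-969953) = (-375869 + 17*I*√17)*(-1/969953) = 375869/969953 - 17*I*√17/969953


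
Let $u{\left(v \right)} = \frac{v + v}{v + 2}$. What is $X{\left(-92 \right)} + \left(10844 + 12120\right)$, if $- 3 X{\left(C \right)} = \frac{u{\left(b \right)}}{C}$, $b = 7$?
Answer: $\frac{28521295}{1242} \approx 22964.0$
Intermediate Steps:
$u{\left(v \right)} = \frac{2 v}{2 + v}$
$X{\left(C \right)} = - \frac{14}{27 C}$ ($X{\left(C \right)} = - \frac{2 \cdot 7 \frac{1}{2 + 7} \frac{1}{C}}{3} = - \frac{2 \cdot 7 \cdot \frac{1}{9} \frac{1}{C}}{3} = - \frac{\frac{14}{9} \frac{1}{C}}{3} = - \frac{14}{27 C}$)
$X{\left(-92 \right)} + \left(10844 + 12120\right) = - \frac{14}{27 \left(-92\right)} + \left(10844 + 12120\right) = \left(- \frac{14}{27}\right) \left(- \frac{1}{92}\right) + 22964 = \frac{7}{1242} + 22964 = \frac{28521295}{1242}$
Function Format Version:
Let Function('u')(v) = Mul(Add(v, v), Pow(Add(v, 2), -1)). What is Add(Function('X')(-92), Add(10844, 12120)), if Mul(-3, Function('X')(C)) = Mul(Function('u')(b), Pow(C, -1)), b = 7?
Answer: Rational(28521295, 1242) ≈ 22964.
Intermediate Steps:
Function('u')(v) = Mul(2, v, Pow(Add(2, v), -1)) (Function('u')(v) = Mul(Mul(2, v), Pow(Add(2, v), -1)) = Mul(2, v, Pow(Add(2, v), -1)))
Function('X')(C) = Mul(Rational(-14, 27), Pow(C, -1)) (Function('X')(C) = Mul(Rational(-1, 3), Mul(Mul(2, 7, Pow(Add(2, 7), -1)), Pow(C, -1))) = Mul(Rational(-1, 3), Mul(Mul(2, 7, Pow(9, -1)), Pow(C, -1))) = Mul(Rational(-1, 3), Mul(Mul(2, 7, Rational(1, 9)), Pow(C, -1))) = Mul(Rational(-1, 3), Mul(Rational(14, 9), Pow(C, -1))) = Mul(Rational(-14, 27), Pow(C, -1)))
Add(Function('X')(-92), Add(10844, 12120)) = Add(Mul(Rational(-14, 27), Pow(-92, -1)), Add(10844, 12120)) = Add(Mul(Rational(-14, 27), Rational(-1, 92)), 22964) = Add(Rational(7, 1242), 22964) = Rational(28521295, 1242)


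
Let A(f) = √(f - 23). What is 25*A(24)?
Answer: 25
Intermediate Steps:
A(f) = √(-23 + f)
25*A(24) = 25*√(-23 + 24) = 25*√1 = 25*1 = 25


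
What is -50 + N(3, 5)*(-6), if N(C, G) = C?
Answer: -68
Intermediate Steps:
-50 + N(3, 5)*(-6) = -50 + 3*(-6) = -50 - 18 = -68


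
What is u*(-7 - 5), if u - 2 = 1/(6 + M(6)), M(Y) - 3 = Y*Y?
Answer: -364/15 ≈ -24.267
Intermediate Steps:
M(Y) = 3 + Y² (M(Y) = 3 + Y*Y = 3 + Y²)
u = 91/45 (u = 2 + 1/(6 + (3 + 6²)) = 2 + 1/(6 + (3 + 36)) = 2 + 1/(6 + 39) = 2 + 1/45 = 91/45 ≈ 2.0222)
u*(-7 - 5) = 91*(-7 - 5)/45 = (91/45)*(-12) = -364/15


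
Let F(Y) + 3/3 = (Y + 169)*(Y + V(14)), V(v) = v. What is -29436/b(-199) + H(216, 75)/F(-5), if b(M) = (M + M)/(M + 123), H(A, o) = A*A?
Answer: -1640603256/293525 ≈ -5589.3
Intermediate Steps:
H(A, o) = A²
b(M) = 2*M/(123 + M) (b(M) = (2*M)/(123 + M) = 2*M/(123 + M))
F(Y) = -1 + (14 + Y)*(169 + Y) (F(Y) = -1 + (Y + 169)*(Y + 14) = -1 + (169 + Y)*(14 + Y) = -1 + (14 + Y)*(169 + Y))
-29436/b(-199) + H(216, 75)/F(-5) = -29436/(2*(-199)/(123 - 199)) + 216²/(2365 + (-5)² + 183*(-5)) = -29436/(2*(-199)/(-76)) + 46656/(2365 + 25 - 915) = -29436/(2*(-199)*(-1/76)) + 46656/1475 = -29436/199/38 + 46656*(1/1475) = -29436*38/199 + 46656/1475 = -1118568/199 + 46656/1475 = -1640603256/293525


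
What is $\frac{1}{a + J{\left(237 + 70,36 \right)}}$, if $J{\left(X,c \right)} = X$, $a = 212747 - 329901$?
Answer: $- \frac{1}{116847} \approx -8.5582 \cdot 10^{-6}$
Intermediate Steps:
$a = -117154$ ($a = 212747 - 329901 = -117154$)
$\frac{1}{a + J{\left(237 + 70,36 \right)}} = \frac{1}{-117154 + \left(237 + 70\right)} = \frac{1}{-117154 + 307} = \frac{1}{-116847} = - \frac{1}{116847}$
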